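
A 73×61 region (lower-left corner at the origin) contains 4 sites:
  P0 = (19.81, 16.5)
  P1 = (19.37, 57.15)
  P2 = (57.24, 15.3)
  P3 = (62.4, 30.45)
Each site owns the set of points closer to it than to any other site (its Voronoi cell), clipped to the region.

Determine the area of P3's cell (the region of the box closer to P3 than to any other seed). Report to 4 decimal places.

Area of P3's cell: 1137.5866

1. box [0,73]×[0,61]: [(0, 0) (73, 0) (73, 61) (0, 61)]
2. ⊥bis P3·P0 via (41.105,23.475): [(48.794, 0) (73, 0) (73, 61) (28.814, 61)]  |A|=2085.9548
3. ⊥bis P3·P1 via (40.885,43.8): [(36.6718, 37.0099) (48.794, 0) (73, 0) (73, 61) (51.5576, 61)]  |A|=1813.1447
4. ⊥bis P3·P2 via (59.82,22.875): [(36.6718, 37.0099) (38.9762, 29.9743) (73, 18.386) (73, 61) (51.5576, 61)]  |A|=1137.5866
5. canonical 5-gon: [(36.6718, 37.0099) (38.9762, 29.9743) (73, 18.386) (73, 61) (51.5576, 61)]
6. shoelace: 1137.5866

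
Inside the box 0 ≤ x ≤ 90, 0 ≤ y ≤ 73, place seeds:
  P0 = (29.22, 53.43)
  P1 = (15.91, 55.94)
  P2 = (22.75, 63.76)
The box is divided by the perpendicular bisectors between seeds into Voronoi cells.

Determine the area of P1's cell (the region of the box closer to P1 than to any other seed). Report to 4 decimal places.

Area of P1's cell: 1219.7509

1. box [0,90]×[0,73]: [(0, 0) (90, 0) (90, 73) (0, 73)]
2. ⊥bis P1·P0 via (22.565,54.685): [(0, 0) (12.2525, 0) (26.0188, 73) (0, 73)]  |A|=1396.9041
3. ⊥bis P1·P2 via (19.33,59.85): [(0, 0) (12.2525, 0) (22.9431, 56.6897) (4.2959, 73) (0, 73)]  |A|=1219.7509
4. canonical 5-gon: [(0, 0) (12.2525, 0) (22.9431, 56.6897) (4.2959, 73) (0, 73)]
5. shoelace: 1219.7509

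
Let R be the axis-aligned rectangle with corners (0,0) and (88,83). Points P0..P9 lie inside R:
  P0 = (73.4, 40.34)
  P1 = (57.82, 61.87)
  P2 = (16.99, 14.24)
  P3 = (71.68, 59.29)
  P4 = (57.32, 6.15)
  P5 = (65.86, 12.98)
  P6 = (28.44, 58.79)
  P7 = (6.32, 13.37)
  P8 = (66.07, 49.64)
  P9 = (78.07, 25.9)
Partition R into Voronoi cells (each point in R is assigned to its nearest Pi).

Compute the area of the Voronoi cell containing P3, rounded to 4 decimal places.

1. box [0,88]×[0,83]: [(0, 0) (88, 0) (88, 83) (0, 83)]
2. ⊥bis P3·P0 via (72.54,49.815): [(0, 43.2309) (88, 51.2182) (88, 83) (0, 83)]  |A|=3148.2385
3. ⊥bis P3·P1 via (64.75,60.58): [(62.5778, 48.9108) (88, 51.2182) (88, 83) (68.9234, 83)]  |A|=729.134
4. ⊥bis P3·P2 via (44.335,36.765): [(62.5778, 48.9108) (88, 51.2182) (88, 83) (68.9234, 83)]  |A|=729.134
5. ⊥bis P3·P4 via (64.5,32.72): [(62.5778, 48.9108) (88, 51.2182) (88, 83) (68.9234, 83)]  |A|=729.134
6. ⊥bis P3·P5 via (68.77,36.135): [(62.5778, 48.9108) (88, 51.2182) (88, 83) (68.9234, 83)]  |A|=729.134
7. ⊥bis P3·P6 via (50.06,59.04): [(62.5778, 48.9108) (88, 51.2182) (88, 83) (68.9234, 83)]  |A|=729.134
8. ⊥bis P3·P7 via (39,36.33): [(62.5778, 48.9108) (88, 51.2182) (88, 83) (68.9234, 83)]  |A|=729.134
9. ⊥bis P3·P8 via (68.875,54.465): [(64.1257, 57.226) (76.2884, 50.1552) (88, 51.2182) (88, 83) (68.9234, 83)]  |A|=673.0936
10. ⊥bis P3·P9 via (74.875,42.595): [(64.1257, 57.226) (76.2884, 50.1552) (88, 51.2182) (88, 83) (68.9234, 83)]  |A|=673.0936
11. canonical 5-gon: [(64.1257, 57.226) (76.2884, 50.1552) (88, 51.2182) (88, 83) (68.9234, 83)]
12. shoelace: 673.0936

Area of P3's cell: 673.0936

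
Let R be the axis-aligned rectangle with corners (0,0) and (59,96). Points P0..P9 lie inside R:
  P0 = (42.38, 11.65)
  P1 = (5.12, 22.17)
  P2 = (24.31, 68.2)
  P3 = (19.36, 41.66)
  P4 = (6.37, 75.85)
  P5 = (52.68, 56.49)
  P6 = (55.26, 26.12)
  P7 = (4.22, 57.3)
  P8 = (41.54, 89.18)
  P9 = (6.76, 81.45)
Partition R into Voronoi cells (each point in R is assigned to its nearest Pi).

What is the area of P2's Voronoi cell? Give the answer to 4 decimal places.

Area of P2's cell: 611.6775

1. box [0,59]×[0,96]: [(0, 0) (59, 0) (59, 96) (0, 96)]
2. ⊥bis P2·P0 via (33.345,39.925): [(0, 29.2699) (59, 48.1228) (59, 96) (0, 96)]  |A|=3380.9143
3. ⊥bis P2·P1 via (14.715,45.185): [(0, 51.3197) (29.941, 38.8373) (59, 48.1228) (59, 96) (0, 96)]  |A|=3050.8186
4. ⊥bis P2·P3 via (21.835,54.93): [(0, 59.0025) (58.754, 48.0442) (59, 48.1228) (59, 96) (0, 96)]  |A|=2507.4615
5. ⊥bis P2·P4 via (15.34,72.025): [(9.0659, 57.3116) (58.754, 48.0442) (59, 48.1228) (59, 96) (25.5635, 96)]  |A|=1845.249
6. ⊥bis P2·P5 via (38.495,62.345): [(9.0659, 57.3116) (34.4623, 52.5749) (52.3864, 96) (25.5635, 96)]  |A|=1112.7411
7. ⊥bis P2·P6 via (39.785,47.16): [(9.0659, 57.3116) (34.4623, 52.5749) (52.3864, 96) (25.5635, 96)]  |A|=1112.7411
8. ⊥bis P2·P7 via (14.265,62.75): [(12.6524, 65.7223) (18.1332, 55.6204) (34.4623, 52.5749) (52.3864, 96) (25.5635, 96)]  |A|=1071.5772
9. ⊥bis P2·P8 via (32.925,78.69): [(22.006, 87.6573) (12.6524, 65.7223) (18.1332, 55.6204) (34.4623, 52.5749) (42.1234, 71.1357)]  |A|=624.8055
10. ⊥bis P2·P9 via (15.535,74.825): [(23.9919, 86.0264) (17.8305, 77.8654) (12.6524, 65.7223) (18.1332, 55.6204) (34.4623, 52.5749) (42.1234, 71.1357)]  |A|=611.6775
11. canonical 6-gon: [(23.9919, 86.0264) (17.8305, 77.8654) (12.6524, 65.7223) (18.1332, 55.6204) (34.4623, 52.5749) (42.1234, 71.1357)]
12. shoelace: 611.6775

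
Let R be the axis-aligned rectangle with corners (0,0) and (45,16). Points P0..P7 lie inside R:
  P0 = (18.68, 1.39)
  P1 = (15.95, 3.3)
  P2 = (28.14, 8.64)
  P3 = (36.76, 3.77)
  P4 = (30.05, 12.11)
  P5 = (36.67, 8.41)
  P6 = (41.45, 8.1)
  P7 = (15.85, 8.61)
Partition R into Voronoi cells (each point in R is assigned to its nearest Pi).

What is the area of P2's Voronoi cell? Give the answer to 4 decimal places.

1. box [0,45]×[0,16]: [(0, 0) (45, 0) (45, 16) (0, 16)]
2. ⊥bis P2·P0 via (23.41,5.015): [(27.2534, 0) (45, 0) (45, 16) (14.9913, 16)]  |A|=382.0425
3. ⊥bis P2·P1 via (22.045,5.97): [(21.2003, 7.8983) (27.2534, 0) (45, 0) (45, 16) (17.6512, 16)]  |A|=371.2675
4. ⊥bis P2·P3 via (32.45,6.205): [(21.2003, 7.8983) (27.2534, 0) (28.9444, 0) (37.9838, 16) (17.6512, 16)]  |A|=186.6933
5. ⊥bis P2·P4 via (29.095,10.375): [(21.2003, 7.8983) (27.2534, 0) (28.9444, 0) (33.4512, 7.9772) (18.8758, 16) (17.6512, 16)]  |A|=110.0431
6. ⊥bis P2·P5 via (32.405,8.525): [(21.2003, 7.8983) (27.2534, 0) (28.9444, 0) (32.3371, 6.0051) (32.4057, 8.5527) (18.8758, 16) (17.6512, 16)]  |A|=108.6916
7. ⊥bis P2·P6 via (34.795,8.37): [(21.2003, 7.8983) (27.2534, 0) (28.9444, 0) (32.3371, 6.0051) (32.4057, 8.5527) (18.8758, 16) (17.6512, 16)]  |A|=108.6916
8. ⊥bis P2·P7 via (21.995,8.625): [(21.9993, 6.8557) (27.2534, 0) (28.9444, 0) (32.3371, 6.0051) (32.4057, 8.5527) (21.9812, 14.2907)]  |A|=90.1773
9. canonical 6-gon: [(21.9993, 6.8557) (27.2534, 0) (28.9444, 0) (32.3371, 6.0051) (32.4057, 8.5527) (21.9812, 14.2907)]
10. shoelace: 90.1773

Area of P2's cell: 90.1773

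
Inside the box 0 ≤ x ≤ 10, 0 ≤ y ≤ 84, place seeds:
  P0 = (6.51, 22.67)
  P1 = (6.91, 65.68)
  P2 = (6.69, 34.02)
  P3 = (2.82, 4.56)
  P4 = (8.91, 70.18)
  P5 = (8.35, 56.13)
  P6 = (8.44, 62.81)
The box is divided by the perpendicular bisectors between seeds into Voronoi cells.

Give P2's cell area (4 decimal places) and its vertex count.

1. box [0,10]×[0,84]: [(0, 0) (10, 0) (10, 84) (0, 84)]
2. ⊥bis P2·P0 via (6.6,28.345): [(0, 28.4497) (10, 28.2911) (10, 84) (0, 84)]  |A|=556.2963
3. ⊥bis P2·P1 via (6.8,49.85): [(0, 49.8973) (0, 28.4497) (10, 28.2911) (10, 49.8278)]  |A|=214.9213
4. ⊥bis P2·P3 via (4.755,19.29): [(0, 49.8973) (0, 28.4497) (10, 28.2911) (10, 49.8278)]  |A|=214.9213
5. ⊥bis P2·P4 via (7.8,52.1): [(0, 49.8973) (0, 28.4497) (10, 28.2911) (10, 49.8278)]  |A|=214.9213
6. ⊥bis P2·P5 via (7.52,45.075): [(0, 45.6396) (0, 28.4497) (10, 28.2911) (10, 44.8888)]  |A|=168.9383
7. ⊥bis P2·P6 via (7.565,48.415): [(0, 45.6396) (0, 28.4497) (10, 28.2911) (10, 44.8888)]  |A|=168.9383
8. canonical 4-gon: [(0, 45.6396) (0, 28.4497) (10, 28.2911) (10, 44.8888)]
9. shoelace: 168.9383

Area of P2's cell: 168.9383 (4 vertices)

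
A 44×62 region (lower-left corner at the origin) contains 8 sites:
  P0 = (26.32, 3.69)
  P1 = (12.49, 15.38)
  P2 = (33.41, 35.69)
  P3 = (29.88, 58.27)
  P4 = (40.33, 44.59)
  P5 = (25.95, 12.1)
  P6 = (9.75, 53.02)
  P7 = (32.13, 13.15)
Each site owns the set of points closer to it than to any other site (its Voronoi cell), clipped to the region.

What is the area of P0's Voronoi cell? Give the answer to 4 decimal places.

Area of P0's cell: 171.1240

1. box [0,44]×[0,62]: [(0, 0) (44, 0) (44, 62) (0, 62)]
2. ⊥bis P0·P1 via (19.405,9.535): [(11.3454, 0) (44, 0) (44, 38.6324)]  |A|=630.763
3. ⊥bis P0·P2 via (29.865,19.69): [(28.2846, 20.0402) (11.3454, 0) (44, 0) (44, 16.5582)]  |A|=457.3107
4. ⊥bis P0·P3 via (28.1,30.98): [(28.2846, 20.0402) (11.3454, 0) (44, 0) (44, 16.5582)]  |A|=457.3107
5. ⊥bis P0·P4 via (33.325,24.14): [(28.2846, 20.0402) (11.3454, 0) (44, 0) (44, 16.5582)]  |A|=457.3107
6. ⊥bis P0·P5 via (26.135,7.895): [(17.7053, 7.5241) (11.3454, 0) (44, 0) (44, 8.681)]  |A|=236.9806
7. ⊥bis P0·P6 via (18.035,28.355): [(17.7053, 7.5241) (11.3454, 0) (44, 0) (44, 8.681)]  |A|=236.9806
8. ⊥bis P0·P7 via (29.225,8.42): [(29.8161, 8.057) (17.7053, 7.5241) (11.3454, 0) (42.9347, 0)]  |A|=171.124
9. canonical 4-gon: [(29.8161, 8.057) (17.7053, 7.5241) (11.3454, 0) (42.9347, 0)]
10. shoelace: 171.124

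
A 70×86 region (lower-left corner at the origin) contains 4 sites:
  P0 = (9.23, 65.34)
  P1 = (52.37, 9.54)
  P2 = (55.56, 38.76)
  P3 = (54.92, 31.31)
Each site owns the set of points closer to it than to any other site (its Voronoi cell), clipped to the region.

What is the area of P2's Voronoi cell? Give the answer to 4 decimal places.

Area of P2's cell: 1634.7915

1. box [0,70]×[0,86]: [(0, 0) (70, 0) (70, 86) (0, 86)]
2. ⊥bis P2·P0 via (32.395,52.05): [(2.5334, 0) (70, 0) (70, 86) (51.8725, 86)]  |A|=3680.5488
3. ⊥bis P2·P1 via (53.965,24.15): [(18.6033, 28.0105) (70, 22.3994) (70, 86) (51.8725, 86)]  |A|=2160.0333
4. ⊥bis P2·P3 via (55.24,35.035): [(24.1649, 37.7045) (70, 33.767) (70, 86) (51.8725, 86)]  |A|=1634.7915
5. canonical 4-gon: [(24.1649, 37.7045) (70, 33.767) (70, 86) (51.8725, 86)]
6. shoelace: 1634.7915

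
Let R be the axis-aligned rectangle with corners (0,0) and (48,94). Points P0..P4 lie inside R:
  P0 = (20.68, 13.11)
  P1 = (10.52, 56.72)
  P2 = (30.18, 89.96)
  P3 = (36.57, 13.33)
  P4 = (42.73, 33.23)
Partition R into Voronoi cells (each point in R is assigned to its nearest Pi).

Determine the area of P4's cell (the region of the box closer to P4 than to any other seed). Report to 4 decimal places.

Area of P4's cell: 768.9889

1. box [0,48]×[0,94]: [(0, 0) (48, 0) (48, 94) (0, 94)]
2. ⊥bis P4·P0 via (31.705,23.17): [(0, 57.9163) (48, 5.3119) (48, 94) (0, 94)]  |A|=2994.5233
3. ⊥bis P4·P1 via (26.625,44.975): [(20.0434, 35.9502) (48, 5.3119) (48, 74.2849)]  |A|=964.1237
4. ⊥bis P4·P2 via (36.455,61.595): [(39.1862, 62.1992) (20.0434, 35.9502) (48, 5.3119) (48, 64.149)]  |A|=919.4562
5. ⊥bis P4·P3 via (39.65,23.28): [(39.1862, 62.1992) (20.0434, 35.9502) (28.4377, 26.7508) (48, 20.6953) (48, 64.149)]  |A|=768.9889
6. canonical 5-gon: [(39.1862, 62.1992) (20.0434, 35.9502) (28.4377, 26.7508) (48, 20.6953) (48, 64.149)]
7. shoelace: 768.9889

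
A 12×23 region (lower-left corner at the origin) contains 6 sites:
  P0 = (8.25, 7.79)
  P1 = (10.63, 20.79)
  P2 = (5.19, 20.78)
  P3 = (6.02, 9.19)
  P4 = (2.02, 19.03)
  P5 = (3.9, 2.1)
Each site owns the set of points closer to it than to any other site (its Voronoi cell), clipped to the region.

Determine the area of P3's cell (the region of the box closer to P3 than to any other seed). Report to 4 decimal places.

1. box [0,12]×[0,23]: [(0, 0) (12, 0) (12, 23) (0, 23)]
2. ⊥bis P3·P0 via (7.135,8.49): [(0, 0) (1.805, 0) (12, 16.2393) (12, 23) (0, 23)]  |A|=193.2201
3. ⊥bis P3·P1 via (8.325,14.99): [(0, 18.2985) (0, 0) (1.805, 0) (10.6385, 14.0706)]  |A|=110.0326
4. ⊥bis P3·P2 via (5.605,14.985): [(7.9204, 15.1508) (0, 14.5836) (0, 0) (1.805, 0) (10.6385, 14.0706)]  |A|=95.321
5. ⊥bis P3·P4 via (4.02,14.11): [(7.9204, 15.1508) (6.2939, 15.0343) (0, 12.4759) (0, 0) (1.805, 0) (10.6385, 14.0706)]  |A|=88.6881
6. ⊥bis P3·P5 via (4.96,5.645): [(7.9204, 15.1508) (6.2939, 15.0343) (0, 12.4759) (0, 7.1281) (5.2874, 5.5471) (10.6385, 14.0706)]  |A|=64.8373
7. canonical 6-gon: [(7.9204, 15.1508) (6.2939, 15.0343) (0, 12.4759) (0, 7.1281) (5.2874, 5.5471) (10.6385, 14.0706)]
8. shoelace: 64.8373

Area of P3's cell: 64.8373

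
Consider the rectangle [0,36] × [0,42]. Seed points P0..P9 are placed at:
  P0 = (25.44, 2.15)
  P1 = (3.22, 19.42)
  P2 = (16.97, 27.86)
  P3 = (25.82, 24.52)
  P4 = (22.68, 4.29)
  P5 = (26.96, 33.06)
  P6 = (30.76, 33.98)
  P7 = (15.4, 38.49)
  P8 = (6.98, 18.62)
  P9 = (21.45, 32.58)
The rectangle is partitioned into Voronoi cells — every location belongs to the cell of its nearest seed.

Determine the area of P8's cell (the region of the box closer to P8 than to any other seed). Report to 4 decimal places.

Area of P8's cell: 231.0209

1. box [0,36]×[0,42]: [(0, 0) (36, 0) (36, 42) (0, 42)]
2. ⊥bis P8·P0 via (16.21,10.385): [(0, 0) (6.9445, 0) (36, 32.5661) (36, 42) (0, 42)]  |A|=1038.8874
3. ⊥bis P8·P1 via (5.1,19.02): [(1.0532, 0) (6.9445, 0) (36, 32.5661) (36, 42) (9.9894, 42)]  |A|=806.9938
4. ⊥bis P8·P2 via (11.975,23.24): [(7.1157, 28.4937) (1.0532, 0) (6.9445, 0) (19.9685, 14.5977)]  |A|=268.2348
5. ⊥bis P8·P3 via (16.4,21.57): [(17.8745, 16.8617) (7.1157, 28.4937) (1.0532, 0) (6.9445, 0) (18.9433, 13.4486)]  |A|=265.8712
6. ⊥bis P8·P4 via (14.83,11.455): [(18.3574, 15.3196) (17.8745, 16.8617) (7.1157, 28.4937) (1.0532, 0) (4.3746, 0)]  |A|=231.0209
7. ⊥bis P8·P5 via (16.97,25.84): [(18.3574, 15.3196) (17.8745, 16.8617) (7.1157, 28.4937) (1.0532, 0) (4.3746, 0)]  |A|=231.0209
8. ⊥bis P8·P6 via (18.87,26.3): [(18.3574, 15.3196) (17.8745, 16.8617) (7.1157, 28.4937) (1.0532, 0) (4.3746, 0)]  |A|=231.0209
9. ⊥bis P8·P7 via (11.19,28.555): [(18.3574, 15.3196) (17.8745, 16.8617) (7.1157, 28.4937) (1.0532, 0) (4.3746, 0)]  |A|=231.0209
10. ⊥bis P8·P9 via (14.215,25.6): [(18.3574, 15.3196) (17.8745, 16.8617) (7.1157, 28.4937) (1.0532, 0) (4.3746, 0)]  |A|=231.0209
11. canonical 5-gon: [(18.3574, 15.3196) (17.8745, 16.8617) (7.1157, 28.4937) (1.0532, 0) (4.3746, 0)]
12. shoelace: 231.0209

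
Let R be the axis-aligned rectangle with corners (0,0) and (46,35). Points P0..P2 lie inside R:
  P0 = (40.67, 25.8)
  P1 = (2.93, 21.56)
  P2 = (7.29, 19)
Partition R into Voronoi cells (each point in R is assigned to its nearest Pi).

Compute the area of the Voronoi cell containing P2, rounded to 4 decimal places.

Area of P2's cell: 713.1698

1. box [0,46]×[0,35]: [(0, 0) (46, 0) (46, 35) (0, 35)]
2. ⊥bis P2·P0 via (23.98,22.4): [(0, 0) (28.5432, 0) (21.4132, 35) (0, 35)]  |A|=874.2371
3. ⊥bis P2·P1 via (5.11,20.28): [(0, 11.577) (0, 0) (28.5432, 0) (21.4132, 35) (13.7529, 35)]  |A|=713.1698
4. canonical 5-gon: [(0, 11.577) (0, 0) (28.5432, 0) (21.4132, 35) (13.7529, 35)]
5. shoelace: 713.1698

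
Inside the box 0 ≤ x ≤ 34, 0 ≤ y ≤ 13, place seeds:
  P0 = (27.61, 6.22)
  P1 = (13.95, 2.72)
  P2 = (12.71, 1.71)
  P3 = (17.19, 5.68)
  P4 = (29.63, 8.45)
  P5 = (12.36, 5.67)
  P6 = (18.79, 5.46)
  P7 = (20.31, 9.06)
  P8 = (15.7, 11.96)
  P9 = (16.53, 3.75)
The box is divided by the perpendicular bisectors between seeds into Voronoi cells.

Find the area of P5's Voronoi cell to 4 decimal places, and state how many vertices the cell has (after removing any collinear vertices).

1. box [0,34]×[0,13]: [(0, 0) (34, 0) (34, 13) (0, 13)]
2. ⊥bis P5·P0 via (19.985,5.945): [(0, 0) (20.1994, 0) (19.7306, 13) (0, 13)]  |A|=259.5448
3. ⊥bis P5·P1 via (13.155,4.195): [(0, 0) (5.3718, 0) (19.9167, 7.8394) (19.7306, 13) (0, 13)]  |A|=201.4249
4. ⊥bis P5·P2 via (12.535,3.69): [(0, 2.5821) (12.1559, 3.6565) (19.9167, 7.8394) (19.7306, 13) (0, 13)]  |A|=175.91
5. ⊥bis P5·P3 via (14.775,5.675): [(0, 2.5821) (12.1559, 3.6565) (14.7763, 5.0688) (14.7598, 13) (0, 13)]  |A|=142.6766
6. ⊥bis P5·P4 via (20.995,7.06): [(0, 2.5821) (12.1559, 3.6565) (14.7763, 5.0688) (14.7598, 13) (0, 13)]  |A|=142.6766
7. ⊥bis P5·P6 via (15.575,5.565): [(0, 2.5821) (12.1559, 3.6565) (14.7763, 5.0688) (14.7598, 13) (0, 13)]  |A|=142.6766
8. ⊥bis P5·P7 via (16.335,7.365): [(0, 2.5821) (12.1559, 3.6565) (14.7763, 5.0688) (14.7639, 11.0495) (13.9322, 13) (0, 13)]  |A|=141.8694
9. ⊥bis P5·P8 via (14.03,8.815): [(0, 2.5821) (12.1559, 3.6565) (14.7763, 5.0688) (14.7693, 8.4224) (6.1487, 13) (0, 13)]  |A|=122.9674
10. ⊥bis P5·P9 via (14.445,4.71): [(0, 2.5821) (12.1559, 3.6565) (14.5554, 4.9498) (14.7755, 5.4278) (14.7693, 8.4224) (6.1487, 13) (0, 13)]  |A|=122.9277
11. canonical 7-gon: [(0, 2.5821) (12.1559, 3.6565) (14.5554, 4.9498) (14.7755, 5.4278) (14.7693, 8.4224) (6.1487, 13) (0, 13)]
12. shoelace: 122.9277

Area of P5's cell: 122.9277 (7 vertices)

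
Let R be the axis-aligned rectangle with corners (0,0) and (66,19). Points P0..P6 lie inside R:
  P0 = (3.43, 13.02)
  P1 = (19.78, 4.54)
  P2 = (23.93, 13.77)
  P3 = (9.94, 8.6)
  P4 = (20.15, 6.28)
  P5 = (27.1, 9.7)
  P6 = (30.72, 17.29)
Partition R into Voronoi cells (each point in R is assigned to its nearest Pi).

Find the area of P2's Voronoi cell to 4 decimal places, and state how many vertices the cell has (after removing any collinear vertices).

Area of P2's cell: 89.4355 (5 vertices)

1. box [0,66]×[0,19]: [(0, 0) (66, 0) (66, 19) (0, 19)]
2. ⊥bis P2·P0 via (13.68,13.395): [(14.1701, 0) (66, 0) (66, 19) (13.4749, 19)]  |A|=991.3725
3. ⊥bis P2·P1 via (21.855,9.155): [(13.701, 12.8212) (42.2166, 0) (66, 0) (66, 19) (13.4749, 19)]  |A|=811.5772
4. ⊥bis P2·P3 via (16.935,11.185): [(16.8543, 11.4034) (42.2166, 0) (66, 0) (66, 19) (14.047, 19)]  |A|=799.8229
5. ⊥bis P2·P4 via (22.04,10.025): [(16.2916, 12.9261) (39.3541, 1.287) (42.2166, 0) (66, 0) (66, 19) (14.047, 19)]  |A|=785.5396
6. ⊥bis P2·P5 via (25.515,11.735): [(16.2916, 12.9261) (22.8164, 9.6332) (34.8426, 19) (14.047, 19)]  |A|=113.5148
7. ⊥bis P2·P6 via (27.325,15.53): [(16.2916, 12.9261) (22.8164, 9.6332) (28.2059, 13.8308) (25.5261, 19) (14.047, 19)]  |A|=89.4355
8. canonical 5-gon: [(16.2916, 12.9261) (22.8164, 9.6332) (28.2059, 13.8308) (25.5261, 19) (14.047, 19)]
9. shoelace: 89.4355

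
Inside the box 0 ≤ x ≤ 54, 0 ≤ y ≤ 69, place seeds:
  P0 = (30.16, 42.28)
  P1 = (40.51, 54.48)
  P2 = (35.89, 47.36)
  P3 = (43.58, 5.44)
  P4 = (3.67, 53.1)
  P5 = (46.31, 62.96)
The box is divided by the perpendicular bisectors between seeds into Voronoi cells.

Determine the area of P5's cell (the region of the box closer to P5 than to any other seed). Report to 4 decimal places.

Area of P5's cell: 224.4723

1. box [0,54]×[0,69]: [(0, 0) (54, 0) (54, 69) (0, 69)]
2. ⊥bis P5·P0 via (38.235,52.62): [(54, 40.3084) (54, 69) (17.2605, 69)]  |A|=527.0585
3. ⊥bis P5·P1 via (43.41,58.72): [(54, 51.4768) (54, 69) (28.3799, 69)]  |A|=224.4723
4. ⊥bis P5·P2 via (41.1,55.16): [(54, 51.4768) (54, 69) (28.3799, 69)]  |A|=224.4723
5. ⊥bis P5·P3 via (44.945,34.2): [(54, 51.4768) (54, 69) (28.3799, 69)]  |A|=224.4723
6. ⊥bis P5·P4 via (24.99,58.03): [(54, 51.4768) (54, 69) (28.3799, 69)]  |A|=224.4723
7. canonical 3-gon: [(54, 51.4768) (54, 69) (28.3799, 69)]
8. shoelace: 224.4723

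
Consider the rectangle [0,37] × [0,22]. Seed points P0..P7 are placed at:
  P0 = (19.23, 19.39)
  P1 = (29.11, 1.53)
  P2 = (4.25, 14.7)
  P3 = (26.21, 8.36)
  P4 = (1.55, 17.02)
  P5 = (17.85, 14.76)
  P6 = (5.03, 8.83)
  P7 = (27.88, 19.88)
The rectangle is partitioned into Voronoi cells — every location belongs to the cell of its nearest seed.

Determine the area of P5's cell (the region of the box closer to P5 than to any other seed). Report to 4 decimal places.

Area of P5's cell: 117.4013

1. box [0,37]×[0,22]: [(0, 0) (37, 0) (37, 22) (0, 22)]
2. ⊥bis P5·P0 via (18.54,17.075): [(0, 0) (37, 0) (37, 11.5729) (2.0163, 22) (0, 22)]  |A|=631.6103
3. ⊥bis P5·P1 via (23.48,8.145): [(0, 0) (13.91, 0) (29.9697, 13.6683) (2.0163, 22) (0, 22)]  |A|=433.1287
4. ⊥bis P5·P2 via (11.05,14.73): [(11.115, 0) (13.91, 0) (29.9697, 13.6683) (11.0298, 19.3135)]  |A|=201.7583
5. ⊥bis P5·P3 via (22.03,11.56): [(11.115, 0) (13.1802, 0) (24.8192, 15.2034) (11.0298, 19.3135)]  |A|=148.6855
6. ⊥bis P5·P4 via (9.7,15.89): [(11.115, 0) (13.1802, 0) (24.8192, 15.2034) (11.0298, 19.3135)]  |A|=148.6855
7. ⊥bis P5·P6 via (11.44,11.795): [(11.0593, 12.618) (15.4964, 3.0255) (24.8192, 15.2034) (11.0298, 19.3135)]  |A|=117.8347
8. ⊥bis P5·P7 via (22.865,17.32): [(11.0593, 12.618) (15.4964, 3.0255) (24.295, 14.5187) (23.7886, 15.5106) (11.0298, 19.3135)]  |A|=117.4013
9. canonical 5-gon: [(11.0593, 12.618) (15.4964, 3.0255) (24.295, 14.5187) (23.7886, 15.5106) (11.0298, 19.3135)]
10. shoelace: 117.4013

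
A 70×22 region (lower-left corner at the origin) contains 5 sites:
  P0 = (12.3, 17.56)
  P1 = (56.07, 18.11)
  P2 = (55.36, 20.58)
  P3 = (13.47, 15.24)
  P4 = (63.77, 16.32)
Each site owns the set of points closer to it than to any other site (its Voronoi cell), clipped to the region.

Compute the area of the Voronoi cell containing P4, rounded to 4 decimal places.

Area of P4's cell: 253.3456

1. box [0,70]×[0,22]: [(0, 0) (70, 0) (70, 22) (0, 22)]
2. ⊥bis P4·P0 via (38.035,16.94): [(37.6269, 0) (70, 0) (70, 22) (38.1569, 22)]  |A|=706.3783
3. ⊥bis P4·P1 via (59.92,17.215): [(55.9181, 0) (70, 0) (70, 22) (61.0324, 22)]  |A|=253.5453
4. ⊥bis P4·P2 via (59.565,18.45): [(60.7517, 20.7928) (55.9181, 0) (70, 0) (70, 22) (61.3632, 22)]  |A|=253.3456
5. ⊥bis P4·P3 via (38.62,15.78): [(60.7517, 20.7928) (55.9181, 0) (70, 0) (70, 22) (61.3632, 22)]  |A|=253.3456
6. canonical 5-gon: [(60.7517, 20.7928) (55.9181, 0) (70, 0) (70, 22) (61.3632, 22)]
7. shoelace: 253.3456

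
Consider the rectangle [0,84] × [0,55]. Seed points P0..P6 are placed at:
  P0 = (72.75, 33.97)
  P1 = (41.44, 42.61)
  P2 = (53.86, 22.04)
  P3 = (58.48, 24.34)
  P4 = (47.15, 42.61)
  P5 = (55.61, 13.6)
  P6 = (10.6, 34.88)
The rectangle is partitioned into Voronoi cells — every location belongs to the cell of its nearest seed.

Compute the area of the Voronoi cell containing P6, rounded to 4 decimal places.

Area of P6's cell: 1442.7388

1. box [0,84]×[0,55]: [(0, 0) (84, 0) (84, 55) (0, 55)]
2. ⊥bis P6·P0 via (41.675,34.425): [(0, 0) (41.1709, 0) (41.9763, 55) (0, 55)]  |A|=2286.5482
3. ⊥bis P6·P1 via (26.02,38.745): [(0, 0) (35.7314, 0) (21.9457, 55) (0, 55)]  |A|=1586.1198
4. ⊥bis P6·P2 via (32.23,28.46): [(0, 0) (23.7828, 0) (30.2608, 21.8256) (21.9457, 55) (0, 55)]  |A|=1455.7275
5. ⊥bis P6·P3 via (34.54,29.61): [(0, 0) (23.7828, 0) (30.2608, 21.8256) (21.9457, 55) (0, 55)]  |A|=1455.7275
6. ⊥bis P6·P4 via (28.875,38.745): [(0, 0) (23.7828, 0) (30.2608, 21.8256) (21.9457, 55) (0, 55)]  |A|=1455.7275
7. ⊥bis P6·P5 via (33.105,24.24): [(0, 0) (21.6447, 0) (27.389, 12.1499) (30.2608, 21.8256) (21.9457, 55) (0, 55)]  |A|=1442.7388
8. canonical 6-gon: [(0, 0) (21.6447, 0) (27.389, 12.1499) (30.2608, 21.8256) (21.9457, 55) (0, 55)]
9. shoelace: 1442.7388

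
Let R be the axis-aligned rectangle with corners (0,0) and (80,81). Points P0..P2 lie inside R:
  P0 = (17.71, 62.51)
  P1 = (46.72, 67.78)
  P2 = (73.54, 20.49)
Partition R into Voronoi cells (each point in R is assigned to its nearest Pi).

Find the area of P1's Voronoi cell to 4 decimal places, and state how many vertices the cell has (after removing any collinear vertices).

1. box [0,80]×[0,81]: [(0, 0) (80, 0) (80, 81) (0, 81)]
2. ⊥bis P1·P0 via (32.215,65.145): [(44.0493, 0) (80, 0) (80, 81) (29.3348, 81)]  |A|=3507.9441
3. ⊥bis P1·P2 via (60.13,44.135): [(38.2826, 31.7445) (80, 55.4041) (80, 81) (29.3348, 81)]  |A|=1781.6698
4. canonical 4-gon: [(38.2826, 31.7445) (80, 55.4041) (80, 81) (29.3348, 81)]
5. shoelace: 1781.6698

Area of P1's cell: 1781.6698 (4 vertices)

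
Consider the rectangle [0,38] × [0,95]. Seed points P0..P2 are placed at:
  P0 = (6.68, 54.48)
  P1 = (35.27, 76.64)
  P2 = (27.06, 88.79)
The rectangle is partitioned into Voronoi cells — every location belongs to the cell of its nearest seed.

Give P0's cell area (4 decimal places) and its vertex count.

Area of P0's cell: 2501.7473 (5 vertices)

1. box [0,38]×[0,95]: [(0, 0) (38, 0) (38, 95) (0, 95)]
2. ⊥bis P0·P1 via (20.975,65.56): [(0, 92.6212) (0, 0) (38, 0) (38, 43.595)]  |A|=2588.1067
3. ⊥bis P0·P2 via (16.87,71.635): [(15.7512, 72.2996) (0, 81.6557) (0, 0) (38, 0) (38, 43.595)]  |A|=2501.7473
4. canonical 5-gon: [(15.7512, 72.2996) (0, 81.6557) (0, 0) (38, 0) (38, 43.595)]
5. shoelace: 2501.7473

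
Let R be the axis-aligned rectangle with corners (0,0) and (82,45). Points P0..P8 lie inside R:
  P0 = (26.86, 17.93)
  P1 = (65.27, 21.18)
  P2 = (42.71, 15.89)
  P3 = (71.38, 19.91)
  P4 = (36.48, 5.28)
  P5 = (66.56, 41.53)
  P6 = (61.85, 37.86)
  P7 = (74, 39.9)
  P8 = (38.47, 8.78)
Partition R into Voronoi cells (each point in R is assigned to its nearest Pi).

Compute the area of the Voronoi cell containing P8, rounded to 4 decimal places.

1. box [0,82]×[0,45]: [(0, 0) (82, 0) (82, 45) (0, 45)]
2. ⊥bis P8·P0 via (32.665,13.355): [(22.1397, 0) (82, 0) (82, 45) (57.6049, 45)]  |A|=1895.7465
3. ⊥bis P8·P1 via (51.87,14.98): [(45.2396, 29.3103) (22.1397, 0) (58.801, 0)]  |A|=537.2765
4. ⊥bis P8·P2 via (40.59,12.335): [(57.8585, 2.037) (34.6519, 15.8761) (22.1397, 0) (58.801, 0)]  |A|=308.1342
5. ⊥bis P8·P3 via (54.925,14.345): [(57.8585, 2.037) (34.6519, 15.8761) (22.1397, 0) (58.801, 0)]  |A|=308.1342
6. ⊥bis P8·P4 via (37.475,7.03): [(57.8585, 2.037) (34.6519, 15.8761) (30.7111, 10.8758) (49.8393, 0) (58.801, 0)]  |A|=157.5071
7. ⊥bis P8·P5 via (52.515,25.155): [(57.8585, 2.037) (34.6519, 15.8761) (30.7111, 10.8758) (49.8393, 0) (58.801, 0)]  |A|=157.5071
8. ⊥bis P8·P6 via (50.16,23.32): [(57.8585, 2.037) (34.6519, 15.8761) (30.7111, 10.8758) (49.8393, 0) (58.801, 0)]  |A|=157.5071
9. ⊥bis P8·P7 via (56.235,24.34): [(57.8585, 2.037) (34.6519, 15.8761) (30.7111, 10.8758) (49.8393, 0) (58.801, 0)]  |A|=157.5071
10. canonical 5-gon: [(57.8585, 2.037) (34.6519, 15.8761) (30.7111, 10.8758) (49.8393, 0) (58.801, 0)]
11. shoelace: 157.5071

Area of P8's cell: 157.5071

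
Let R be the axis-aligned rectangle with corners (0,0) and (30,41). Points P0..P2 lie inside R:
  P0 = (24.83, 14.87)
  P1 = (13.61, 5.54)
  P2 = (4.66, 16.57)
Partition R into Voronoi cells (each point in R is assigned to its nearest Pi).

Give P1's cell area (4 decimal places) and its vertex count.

Area of P1's cell: 242.9267 (4 vertices)

1. box [0,30]×[0,41]: [(0, 0) (30, 0) (30, 41) (0, 41)]
2. ⊥bis P1·P0 via (19.22,10.205): [(0, 33.3184) (0, 0) (27.706, 0)]  |A|=461.56
3. ⊥bis P1·P2 via (9.135,11.055): [(14.7348, 15.5988) (0, 3.6426) (0, 0) (27.706, 0)]  |A|=242.9267
4. canonical 4-gon: [(14.7348, 15.5988) (0, 3.6426) (0, 0) (27.706, 0)]
5. shoelace: 242.9267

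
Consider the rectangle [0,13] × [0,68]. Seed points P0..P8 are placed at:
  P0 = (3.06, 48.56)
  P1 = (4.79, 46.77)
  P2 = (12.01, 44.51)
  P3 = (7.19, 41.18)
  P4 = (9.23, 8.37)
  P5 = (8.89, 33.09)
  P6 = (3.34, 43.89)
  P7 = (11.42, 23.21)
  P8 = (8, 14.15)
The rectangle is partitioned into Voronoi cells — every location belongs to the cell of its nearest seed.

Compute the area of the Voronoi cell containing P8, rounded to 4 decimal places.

Area of P8's cell: 118.0634

1. box [0,13]×[0,68]: [(0, 0) (13, 0) (13, 68) (0, 68)]
2. ⊥bis P8·P0 via (5.53,31.355): [(0, 30.5611) (0, 0) (13, 0) (13, 32.4274)]  |A|=409.4253
3. ⊥bis P8·P1 via (6.395,30.46): [(0, 29.8307) (0, 0) (13, 0) (13, 31.11)]  |A|=396.1143
4. ⊥bis P8·P2 via (10.005,29.33): [(3.5611, 30.1811) (0, 29.8307) (0, 0) (13, 0) (13, 28.9344)]  |A|=385.8469
5. ⊥bis P8·P3 via (7.595,27.665): [(0, 27.4374) (0, 0) (13, 0) (13, 27.827)]  |A|=359.2184
6. ⊥bis P8·P4 via (8.615,11.26): [(0, 27.4374) (0, 9.4267) (13, 12.1931) (13, 27.827)]  |A|=218.6894
7. ⊥bis P8·P5 via (8.445,23.62): [(0, 24.0168) (0, 9.4267) (13, 12.1931) (13, 23.406)]  |A|=167.7192
8. ⊥bis P8·P6 via (5.67,29.02): [(0, 24.0168) (0, 9.4267) (13, 12.1931) (13, 23.406)]  |A|=167.7192
9. ⊥bis P8·P7 via (9.71,18.68): [(0, 22.3454) (0, 9.4267) (13, 12.1931) (13, 17.4381)]  |A|=118.0634
10. canonical 4-gon: [(0, 22.3454) (0, 9.4267) (13, 12.1931) (13, 17.4381)]
11. shoelace: 118.0634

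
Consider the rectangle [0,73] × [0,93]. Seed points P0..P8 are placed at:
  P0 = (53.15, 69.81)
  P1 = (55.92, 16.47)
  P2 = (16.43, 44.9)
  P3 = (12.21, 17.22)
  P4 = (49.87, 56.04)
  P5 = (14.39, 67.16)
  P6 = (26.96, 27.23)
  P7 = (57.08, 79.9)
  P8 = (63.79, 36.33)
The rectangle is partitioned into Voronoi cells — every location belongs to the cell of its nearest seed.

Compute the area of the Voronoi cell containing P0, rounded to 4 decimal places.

1. box [0,73]×[0,93]: [(0, 0) (73, 0) (73, 93) (0, 93)]
2. ⊥bis P0·P1 via (54.535,43.14): [(0, 40.3079) (73, 44.0989) (73, 93) (0, 93)]  |A|=3708.15
3. ⊥bis P0·P2 via (34.79,57.355): [(44.7769, 42.6333) (73, 44.0989) (73, 93) (10.6093, 93)]  |A|=2261.2798
4. ⊥bis P0·P3 via (32.68,43.515): [(44.7769, 42.6333) (73, 44.0989) (73, 93) (10.6093, 93)]  |A|=2261.2798
5. ⊥bis P0·P4 via (51.51,62.925): [(27.0607, 68.7488) (73, 57.8061) (73, 93) (10.6093, 93)]  |A|=1564.9166
6. ⊥bis P0·P5 via (33.77,68.485): [(33.8627, 67.1286) (73, 57.8061) (73, 93) (32.0939, 93)]  |A|=1217.8459
7. ⊥bis P0·P6 via (40.055,48.52): [(33.8627, 67.1286) (73, 57.8061) (73, 93) (32.0939, 93)]  |A|=1217.8459
8. ⊥bis P0·P7 via (55.115,74.855): [(32.7386, 83.5705) (33.8627, 67.1286) (73, 57.8061) (73, 67.8889)]  |A|=519.4795
9. ⊥bis P0·P8 via (58.47,53.07): [(32.7386, 83.5705) (33.8627, 67.1286) (73, 57.8061) (73, 67.8889)]  |A|=519.4795
10. canonical 4-gon: [(32.7386, 83.5705) (33.8627, 67.1286) (73, 57.8061) (73, 67.8889)]
11. shoelace: 519.4795

Area of P0's cell: 519.4795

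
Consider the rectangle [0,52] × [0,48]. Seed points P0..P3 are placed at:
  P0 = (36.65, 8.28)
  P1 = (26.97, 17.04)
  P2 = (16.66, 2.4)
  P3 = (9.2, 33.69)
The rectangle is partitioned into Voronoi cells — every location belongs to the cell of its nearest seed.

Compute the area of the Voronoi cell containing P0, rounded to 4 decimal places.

1. box [0,52]×[0,48]: [(0, 0) (52, 0) (52, 48) (0, 48)]
2. ⊥bis P0·P1 via (31.81,12.66): [(20.3532, 0) (52, 0) (52, 34.9704)]  |A|=553.3504
3. ⊥bis P0·P2 via (26.655,5.34): [(26.2946, 6.5653) (28.2257, 0) (52, 0) (52, 34.9704)]  |A|=527.5076
4. ⊥bis P0·P3 via (22.925,20.985): [(26.2946, 6.5653) (28.2257, 0) (52, 0) (52, 34.9704)]  |A|=527.5076
5. canonical 4-gon: [(26.2946, 6.5653) (28.2257, 0) (52, 0) (52, 34.9704)]
6. shoelace: 527.5076

Area of P0's cell: 527.5076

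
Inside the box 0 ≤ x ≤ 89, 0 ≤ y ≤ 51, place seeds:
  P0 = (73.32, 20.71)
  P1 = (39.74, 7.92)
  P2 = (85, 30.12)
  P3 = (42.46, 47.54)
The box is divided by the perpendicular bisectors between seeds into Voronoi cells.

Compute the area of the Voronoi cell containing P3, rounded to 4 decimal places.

1. box [0,89]×[0,51]: [(0, 0) (89, 0) (89, 51) (0, 51)]
2. ⊥bis P3·P0 via (57.89,34.125): [(0, 0) (28.2214, 0) (72.5613, 51) (0, 51)]  |A|=2569.9582
3. ⊥bis P3·P1 via (41.1,27.73): [(0, 30.5516) (51.6976, 27.0025) (72.5613, 51) (0, 51)]  |A|=1399.2129
4. ⊥bis P3·P2 via (63.73,38.83): [(0, 30.5516) (51.6976, 27.0025) (65.2877, 42.6338) (68.7136, 51) (0, 51)]  |A|=1383.1175
5. canonical 5-gon: [(0, 30.5516) (51.6976, 27.0025) (65.2877, 42.6338) (68.7136, 51) (0, 51)]
6. shoelace: 1383.1175

Area of P3's cell: 1383.1175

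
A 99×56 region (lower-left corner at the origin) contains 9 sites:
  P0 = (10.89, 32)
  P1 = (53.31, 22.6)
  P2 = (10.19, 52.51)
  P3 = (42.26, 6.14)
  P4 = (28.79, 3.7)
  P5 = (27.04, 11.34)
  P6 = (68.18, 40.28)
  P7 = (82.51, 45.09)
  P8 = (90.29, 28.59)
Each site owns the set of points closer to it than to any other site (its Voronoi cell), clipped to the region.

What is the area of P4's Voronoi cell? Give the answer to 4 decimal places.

Area of P4's cell: 185.0864

1. box [0,99]×[0,56]: [(0, 0) (99, 0) (99, 56) (0, 56)]
2. ⊥bis P4·P0 via (19.84,17.85): [(0, 5.301) (0, 0) (99, 0) (99, 56) (80.1554, 56)]  |A|=3512.1026
3. ⊥bis P4·P1 via (41.05,13.15): [(31.6631, 25.3282) (0, 5.301) (0, 0) (51.186, 0)]  |A|=732.1478
4. ⊥bis P4·P2 via (19.49,28.105): [(31.6631, 25.3282) (0, 5.301) (0, 0) (51.186, 0)]  |A|=732.1478
5. ⊥bis P4·P3 via (35.525,4.92): [(31.8789, 25.0481) (31.6631, 25.3282) (0, 5.301) (0, 0) (36.4162, 0)]  |A|=547.17
6. ⊥bis P4·P5 via (27.915,7.52): [(34.7696, 9.0901) (0, 1.1259) (0, 0) (36.4162, 0)]  |A|=185.0864
7. ⊥bis P4·P6 via (48.485,21.99): [(34.7696, 9.0901) (0, 1.1259) (0, 0) (36.4162, 0)]  |A|=185.0864
8. ⊥bis P4·P7 via (55.65,24.395): [(34.7696, 9.0901) (0, 1.1259) (0, 0) (36.4162, 0)]  |A|=185.0864
9. ⊥bis P4·P8 via (59.54,16.145): [(34.7696, 9.0901) (0, 1.1259) (0, 0) (36.4162, 0)]  |A|=185.0864
10. canonical 4-gon: [(34.7696, 9.0901) (0, 1.1259) (0, 0) (36.4162, 0)]
11. shoelace: 185.0864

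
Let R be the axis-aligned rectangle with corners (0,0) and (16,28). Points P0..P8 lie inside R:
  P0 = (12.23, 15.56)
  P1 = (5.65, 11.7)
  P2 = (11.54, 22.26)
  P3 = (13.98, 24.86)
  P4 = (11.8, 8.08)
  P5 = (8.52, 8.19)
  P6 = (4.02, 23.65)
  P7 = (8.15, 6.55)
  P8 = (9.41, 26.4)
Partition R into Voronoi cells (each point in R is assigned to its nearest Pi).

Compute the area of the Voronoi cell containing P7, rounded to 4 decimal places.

1. box [0,16]×[0,28]: [(0, 0) (16, 0) (16, 28) (0, 28)]
2. ⊥bis P7·P0 via (10.19,11.055): [(0, 15.6693) (0, 0) (16, 0) (16, 8.4241)]  |A|=192.7472
3. ⊥bis P7·P1 via (6.9,9.125): [(10.5448, 10.8943) (0, 5.7755) (0, 0) (16, 0) (16, 8.4241)]  |A|=140.5827
4. ⊥bis P7·P2 via (9.845,14.405): [(10.5448, 10.8943) (0, 5.7755) (0, 0) (16, 0) (16, 8.4241)]  |A|=140.5827
5. ⊥bis P7·P3 via (11.065,15.705): [(10.5448, 10.8943) (0, 5.7755) (0, 0) (16, 0) (16, 8.4241)]  |A|=140.5827
6. ⊥bis P7·P4 via (9.975,7.315): [(8.8247, 10.0593) (0, 5.7755) (0, 0) (13.0413, 0)]  |A|=91.0764
7. ⊥bis P7·P5 via (8.335,7.37): [(10.1208, 6.9671) (4.8871, 8.1479) (0, 5.7755) (0, 0) (13.0413, 0)]  |A|=83.7498
8. ⊥bis P7·P6 via (6.085,15.1): [(10.1208, 6.9671) (4.8871, 8.1479) (0, 5.7755) (0, 0) (13.0413, 0)]  |A|=83.7498
9. ⊥bis P7·P8 via (8.78,16.475): [(10.1208, 6.9671) (4.8871, 8.1479) (0, 5.7755) (0, 0) (13.0413, 0)]  |A|=83.7498
10. canonical 5-gon: [(10.1208, 6.9671) (4.8871, 8.1479) (0, 5.7755) (0, 0) (13.0413, 0)]
11. shoelace: 83.7498

Area of P7's cell: 83.7498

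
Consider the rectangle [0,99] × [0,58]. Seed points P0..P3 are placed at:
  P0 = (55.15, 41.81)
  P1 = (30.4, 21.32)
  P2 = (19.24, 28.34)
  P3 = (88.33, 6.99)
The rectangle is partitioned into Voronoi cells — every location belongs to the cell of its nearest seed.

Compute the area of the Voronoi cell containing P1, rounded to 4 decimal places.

1. box [0,99]×[0,58]: [(0, 0) (99, 0) (99, 58) (0, 58)]
2. ⊥bis P1·P0 via (42.775,31.565): [(0, 0) (68.907, 0) (20.89, 58) (0, 58)]  |A|=2604.1135
3. ⊥bis P1·P2 via (24.82,24.83): [(9.2011, 0) (68.907, 0) (34.9796, 40.9811)]  |A|=1223.407
4. ⊥bis P1·P3 via (59.365,14.155): [(9.2011, 0) (55.8635, 0) (58.8643, 12.1307) (34.9796, 40.9811)]  |A|=1144.2938
5. canonical 4-gon: [(9.2011, 0) (55.8635, 0) (58.8643, 12.1307) (34.9796, 40.9811)]
6. shoelace: 1144.2938

Area of P1's cell: 1144.2938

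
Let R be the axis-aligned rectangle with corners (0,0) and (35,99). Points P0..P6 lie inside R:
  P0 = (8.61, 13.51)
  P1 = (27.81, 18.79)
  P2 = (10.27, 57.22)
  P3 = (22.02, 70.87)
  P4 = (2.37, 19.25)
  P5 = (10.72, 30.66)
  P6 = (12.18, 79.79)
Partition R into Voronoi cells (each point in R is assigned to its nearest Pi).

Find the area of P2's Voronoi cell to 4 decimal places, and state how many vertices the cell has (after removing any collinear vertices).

Area of P2's cell: 611.2960 (6 vertices)

1. box [0,35]×[0,99]: [(0, 0) (35, 0) (35, 99) (0, 99)]
2. ⊥bis P2·P0 via (9.44,35.365): [(0, 35.7235) (35, 34.3943) (35, 99) (0, 99)]  |A|=2237.9385
3. ⊥bis P2·P1 via (19.04,38.005): [(0, 35.7235) (12.9627, 35.2312) (35, 45.2894) (35, 99) (0, 99)]  |A|=2117.8892
4. ⊥bis P2·P3 via (16.145,64.045): [(0, 77.9427) (0, 35.7235) (12.9627, 35.2312) (35, 45.2894) (35, 47.8145)]  |A|=853.6405
5. ⊥bis P2·P4 via (6.32,38.235): [(0, 77.9427) (0, 39.5499) (15.4033, 36.3451) (35, 45.2894) (35, 47.8145)]  |A|=816.3503
6. ⊥bis P2·P5 via (10.495,43.94): [(0, 77.9427) (0, 43.7622) (32.8743, 44.3192) (35, 45.2894) (35, 47.8145)]  |A|=657.7044
7. ⊥bis P2·P6 via (11.225,68.505): [(10.9353, 68.5295) (0, 69.4549) (0, 43.7622) (32.8743, 44.3192) (35, 45.2894) (35, 47.8145)]  |A|=611.296
8. canonical 6-gon: [(10.9353, 68.5295) (0, 69.4549) (0, 43.7622) (32.8743, 44.3192) (35, 45.2894) (35, 47.8145)]
9. shoelace: 611.296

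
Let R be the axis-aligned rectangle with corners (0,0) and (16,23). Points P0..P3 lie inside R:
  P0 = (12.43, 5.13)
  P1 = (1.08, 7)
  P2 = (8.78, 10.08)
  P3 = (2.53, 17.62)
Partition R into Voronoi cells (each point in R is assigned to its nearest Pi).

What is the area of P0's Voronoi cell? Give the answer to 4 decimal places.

Area of P0's cell: 78.4464

1. box [0,16]×[0,23]: [(0, 0) (16, 0) (16, 23) (0, 23)]
2. ⊥bis P0·P1 via (6.755,6.065): [(5.7557, 0) (16, 0) (16, 23) (9.5452, 23)]  |A|=192.0395
3. ⊥bis P0·P2 via (10.605,7.605): [(6.5114, 4.5865) (5.7557, 0) (16, 0) (16, 11.5831)]  |A|=78.4464
4. ⊥bis P0·P3 via (7.48,11.375): [(6.5114, 4.5865) (5.7557, 0) (16, 0) (16, 11.5831)]  |A|=78.4464
5. canonical 4-gon: [(6.5114, 4.5865) (5.7557, 0) (16, 0) (16, 11.5831)]
6. shoelace: 78.4464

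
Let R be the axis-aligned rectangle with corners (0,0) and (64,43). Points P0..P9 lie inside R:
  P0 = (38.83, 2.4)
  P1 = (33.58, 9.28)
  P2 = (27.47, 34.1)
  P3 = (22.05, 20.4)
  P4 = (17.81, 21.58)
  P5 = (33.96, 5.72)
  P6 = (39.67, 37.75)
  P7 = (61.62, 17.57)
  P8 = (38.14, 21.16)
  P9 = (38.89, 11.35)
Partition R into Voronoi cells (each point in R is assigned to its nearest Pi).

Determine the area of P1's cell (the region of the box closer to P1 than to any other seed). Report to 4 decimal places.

1. box [0,64]×[0,43]: [(0, 0) (64, 0) (64, 43) (0, 43)]
2. ⊥bis P1·P0 via (36.205,5.84): [(0, 0) (28.5518, 0) (64, 27.0498) (64, 43) (0, 43)]  |A|=2272.5661
3. ⊥bis P1·P2 via (30.525,21.69): [(0, 14.1756) (0, 0) (28.5518, 0) (64, 27.0498) (64, 29.9306)]  |A|=931.9647
4. ⊥bis P1·P3 via (27.815,14.84): [(35.6345, 22.9478) (13.5027, 0) (28.5518, 0) (64, 27.0498) (64, 29.9306)]  |A|=524.4659
5. ⊥bis P1·P4 via (25.695,15.43): [(35.6345, 22.9478) (14.326, 0.8537) (13.6602, 0) (28.5518, 0) (64, 27.0498) (64, 29.9306)]  |A|=524.3987
6. ⊥bis P1·P5 via (33.77,7.5): [(35.6345, 22.9478) (19.2402, 5.9491) (39.1302, 8.0722) (64, 27.0498) (64, 29.9306)]  |A|=410.6538
7. ⊥bis P1·P6 via (36.625,23.515): [(37.3278, 23.3647) (35.6345, 22.9478) (19.2402, 5.9491) (39.1302, 8.0722) (54.3882, 19.7153)]  |A|=292.1315
8. ⊥bis P1·P7 via (47.6,13.425): [(45.1564, 21.69) (37.3278, 23.3647) (35.6345, 22.9478) (19.2402, 5.9491) (39.1302, 8.0722) (47.3322, 14.3309)]  |A|=260.311
9. ⊥bis P1·P8 via (35.86,15.22): [(30.256, 17.371) (19.2402, 5.9491) (39.1302, 8.0722) (44.268, 11.9927)]  |A|=143.1809
10. ⊥bis P1·P9 via (36.235,10.315): [(34.0524, 15.9138) (30.256, 17.371) (19.2402, 5.9491) (37.1901, 7.8651)]  |A|=104.95
11. canonical 4-gon: [(34.0524, 15.9138) (30.256, 17.371) (19.2402, 5.9491) (37.1901, 7.8651)]
12. shoelace: 104.95

Area of P1's cell: 104.9500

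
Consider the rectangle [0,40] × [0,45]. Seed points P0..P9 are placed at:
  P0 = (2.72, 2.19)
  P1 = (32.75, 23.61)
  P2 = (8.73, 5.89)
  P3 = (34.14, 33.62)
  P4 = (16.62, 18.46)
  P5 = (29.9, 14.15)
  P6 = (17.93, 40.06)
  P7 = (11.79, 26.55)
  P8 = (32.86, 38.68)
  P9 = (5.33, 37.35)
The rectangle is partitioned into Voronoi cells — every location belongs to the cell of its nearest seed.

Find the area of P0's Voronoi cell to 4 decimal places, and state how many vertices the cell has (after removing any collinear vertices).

Area of P0's cell: 54.7722 (3 vertices)

1. box [0,40]×[0,45]: [(0, 0) (40, 0) (40, 45) (0, 45)]
2. ⊥bis P0·P1 via (17.735,12.9): [(0, 37.7638) (0, 0) (26.9364, 0)]  |A|=508.61
3. ⊥bis P0·P2 via (5.725,4.04): [(0, 13.3393) (0, 0) (8.2122, 0)]  |A|=54.7722
4. ⊥bis P0·P3 via (18.43,17.905): [(0, 13.3393) (0, 0) (8.2122, 0)]  |A|=54.7722
5. ⊥bis P0·P4 via (9.67,10.325): [(0, 13.3393) (0, 0) (8.2122, 0)]  |A|=54.7722
6. ⊥bis P0·P5 via (16.31,8.17): [(0, 13.3393) (0, 0) (8.2122, 0)]  |A|=54.7722
7. ⊥bis P0·P6 via (10.325,21.125): [(0, 13.3393) (0, 0) (8.2122, 0)]  |A|=54.7722
8. ⊥bis P0·P7 via (7.255,14.37): [(0, 13.3393) (0, 0) (8.2122, 0)]  |A|=54.7722
9. ⊥bis P0·P8 via (17.79,20.435): [(0, 13.3393) (0, 0) (8.2122, 0)]  |A|=54.7722
10. ⊥bis P0·P9 via (4.025,19.77): [(0, 13.3393) (0, 0) (8.2122, 0)]  |A|=54.7722
11. canonical 3-gon: [(0, 13.3393) (0, 0) (8.2122, 0)]
12. shoelace: 54.7722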